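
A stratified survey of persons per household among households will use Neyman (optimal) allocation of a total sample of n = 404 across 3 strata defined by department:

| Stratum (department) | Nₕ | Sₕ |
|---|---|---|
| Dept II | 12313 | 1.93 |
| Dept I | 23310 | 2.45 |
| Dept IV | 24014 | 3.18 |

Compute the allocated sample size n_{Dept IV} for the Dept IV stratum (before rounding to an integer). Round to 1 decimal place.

196.2

Neyman allocation: nₕ = n·NₕSₕ / Σⱼ NⱼSⱼ.
Σ NⱼSⱼ = 12313·1.93 + 23310·2.45 + 24014·3.18 = 157238.11.
n_{Dept IV} = 404·24014·3.18 / 157238.11 = 196.2.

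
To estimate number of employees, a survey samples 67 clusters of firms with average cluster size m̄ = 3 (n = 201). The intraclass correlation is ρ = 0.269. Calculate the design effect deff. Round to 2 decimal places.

1.54

deff = 1 + (3 − 1)·0.269 = 1 + 0.538 = 1.538.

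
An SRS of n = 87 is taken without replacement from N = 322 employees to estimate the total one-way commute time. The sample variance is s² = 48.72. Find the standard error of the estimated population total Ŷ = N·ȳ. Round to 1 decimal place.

205.9

Var(Ŷ) = N²·Var(ȳ) = N²·(1 − n/N)·s²/n.
f = 87/322 = 0.27018634; Var(ȳ) = 0.72981366·48.72/87 = 0.40869565.
Var(Ŷ) = 322² · 0.40869565 = 42375.2.
SE(Ŷ) = √(42375.2) = 205.9.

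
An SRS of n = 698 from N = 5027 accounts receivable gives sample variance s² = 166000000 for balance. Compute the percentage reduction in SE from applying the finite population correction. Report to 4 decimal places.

f = n/N = 698/5027 = 0.13885021.
SE_no-fpc = √(s²/n) = 487.67033; SE_fpc = √((1−f)s²/n) = 452.54908.
Ratio = √(1−f) = 0.92798157. Reduction = 100·(1 − 0.92798157) = 7.2018%.

7.2018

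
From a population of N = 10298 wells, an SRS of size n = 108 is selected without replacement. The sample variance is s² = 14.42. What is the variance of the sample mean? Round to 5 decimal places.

0.13212

Under SRS without replacement, Var(ȳ) = (1 − f)·s²/n with f = n/N = 108/10298 = 0.01048747.
Var(ȳ) = (1 − 0.01048747)·14.42/108 = 0.98951253·0.13351852 = 0.13211825.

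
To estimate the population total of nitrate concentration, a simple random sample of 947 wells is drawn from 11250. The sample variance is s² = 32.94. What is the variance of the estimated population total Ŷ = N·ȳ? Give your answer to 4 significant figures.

4.032 × 10^6

Var(Ŷ) = N²·Var(ȳ) = N²·(1 − n/N)·s²/n.
f = 947/11250 = 0.08417778; Var(ȳ) = 0.91582222·32.94/947 = 0.031855527.
Var(Ŷ) = 11250² · 0.031855527 = 4.0317151 × 10^6.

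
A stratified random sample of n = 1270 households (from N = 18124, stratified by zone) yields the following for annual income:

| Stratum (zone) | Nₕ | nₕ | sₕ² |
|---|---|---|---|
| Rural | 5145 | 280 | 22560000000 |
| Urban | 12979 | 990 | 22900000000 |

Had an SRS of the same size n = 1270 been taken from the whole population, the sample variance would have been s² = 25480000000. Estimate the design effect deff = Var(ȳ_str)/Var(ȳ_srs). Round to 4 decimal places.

Var(ȳ_str) = Σ Wₕ²(1−fₕ)sₕ²/nₕ with Wₕ = Nₕ/18124:
  Rural: (5145/18124)²·(1−280/5145)·22560000000/280 = 6.1396156 × 10^6
  Urban: (12979/18124)²·(1−990/12979)·22900000000/990 = 1.0957623 × 10^7
  → Var(ȳ_str) = 1.7097239 × 10^7.
Var(ȳ_srs) = (1 − 1270/18124)·25480000000/1270 = 1.8657121 × 10^7.
deff = (1.7097239 × 10^7) / (1.8657121 × 10^7) = 0.9164.

0.9164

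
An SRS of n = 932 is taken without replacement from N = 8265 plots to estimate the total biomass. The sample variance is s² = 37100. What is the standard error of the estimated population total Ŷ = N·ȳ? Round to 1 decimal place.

49118.1

Var(Ŷ) = N²·Var(ȳ) = N²·(1 − n/N)·s²/n.
f = 932/8265 = 0.11276467; Var(ȳ) = 0.88723533·37100/932 = 35.318059.
Var(Ŷ) = 8265² · 35.318059 = 2.4125846 × 10^9.
SE(Ŷ) = √(2.4125846 × 10^9) = 49118.1.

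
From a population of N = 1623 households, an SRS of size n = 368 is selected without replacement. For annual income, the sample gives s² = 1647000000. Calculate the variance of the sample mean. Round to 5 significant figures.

Under SRS without replacement, Var(ȳ) = (1 − f)·s²/n with f = n/N = 368/1623 = 0.22674060.
Var(ȳ) = (1 − 0.22674060)·1647000000/368 = 0.77325940·4.4755435 × 10^6 = 3.460756 × 10^6.

3.4608 × 10^6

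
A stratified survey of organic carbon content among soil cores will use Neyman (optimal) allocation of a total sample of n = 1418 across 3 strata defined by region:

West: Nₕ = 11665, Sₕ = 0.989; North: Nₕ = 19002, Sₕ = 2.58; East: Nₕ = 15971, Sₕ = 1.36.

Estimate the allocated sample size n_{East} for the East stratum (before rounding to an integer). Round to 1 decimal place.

Neyman allocation: nₕ = n·NₕSₕ / Σⱼ NⱼSⱼ.
Σ NⱼSⱼ = 11665·0.989 + 19002·2.58 + 15971·1.36 = 82282.405.
n_{East} = 1418·15971·1.36 / 82282.405 = 374.3.

374.3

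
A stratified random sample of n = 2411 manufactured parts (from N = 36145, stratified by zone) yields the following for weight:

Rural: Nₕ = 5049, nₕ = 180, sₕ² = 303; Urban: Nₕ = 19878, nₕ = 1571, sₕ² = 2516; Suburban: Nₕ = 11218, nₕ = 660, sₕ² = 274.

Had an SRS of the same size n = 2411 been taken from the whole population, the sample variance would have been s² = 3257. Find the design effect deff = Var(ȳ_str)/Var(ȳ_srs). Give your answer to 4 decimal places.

0.4088

Var(ȳ_str) = Σ Wₕ²(1−fₕ)sₕ²/nₕ with Wₕ = Nₕ/36145:
  Rural: (5049/36145)²·(1−180/5049)·303/180 = 0.03167516
  Urban: (19878/36145)²·(1−1571/19878)·2516/1571 = 0.44609552
  Suburban: (11218/36145)²·(1−660/11218)·274/660 = 0.03763633
  → Var(ȳ_str) = 0.51540701.
Var(ȳ_srs) = (1 − 2411/36145)·3257/2411 = 1.2607825.
deff = 0.51540701 / 1.2607825 = 0.4088.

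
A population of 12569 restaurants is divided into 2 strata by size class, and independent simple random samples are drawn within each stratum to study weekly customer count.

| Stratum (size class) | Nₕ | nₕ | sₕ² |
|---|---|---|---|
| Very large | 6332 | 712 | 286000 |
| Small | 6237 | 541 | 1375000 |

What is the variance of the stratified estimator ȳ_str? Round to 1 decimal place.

662.0

Var(ȳ_str) = Σₕ Wₕ²(1 − fₕ)sₕ²/nₕ with Wₕ = Nₕ/N, N = 12569.
Very large: Wₕ = 0.50377914; term = 0.50377914²·(1 − 0.11244473)·286000/712 = 90.48192.
Small: Wₕ = 0.49622086; term = 0.49622086²·(1 − 0.08674042)·1375000/541 = 571.54405.
Sum = 662.02597.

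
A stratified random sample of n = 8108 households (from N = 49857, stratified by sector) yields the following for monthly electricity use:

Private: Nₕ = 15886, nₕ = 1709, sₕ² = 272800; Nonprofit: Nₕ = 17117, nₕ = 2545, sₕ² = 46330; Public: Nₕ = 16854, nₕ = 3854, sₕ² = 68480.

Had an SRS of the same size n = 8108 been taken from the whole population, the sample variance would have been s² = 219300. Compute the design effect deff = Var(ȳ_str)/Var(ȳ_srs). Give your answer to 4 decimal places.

Var(ȳ_str) = Σ Wₕ²(1−fₕ)sₕ²/nₕ with Wₕ = Nₕ/49857:
  Private: (15886/49857)²·(1−1709/15886)·272800/1709 = 14.462685
  Nonprofit: (17117/49857)²·(1−2545/17117)·46330/2545 = 1.8267076
  Public: (16854/49857)²·(1−3854/16854)·68480/3854 = 1.566196
  → Var(ȳ_str) = 17.855589.
Var(ȳ_srs) = (1 − 8108/49857)·219300/8108 = 22.648781.
deff = 17.855589 / 22.648781 = 0.7884.

0.7884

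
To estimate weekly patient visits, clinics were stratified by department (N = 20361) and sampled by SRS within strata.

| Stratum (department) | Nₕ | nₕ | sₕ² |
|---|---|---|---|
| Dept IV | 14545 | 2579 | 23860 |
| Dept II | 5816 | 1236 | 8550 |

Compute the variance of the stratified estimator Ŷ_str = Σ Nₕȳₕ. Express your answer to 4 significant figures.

Var(Ŷ_str) = Σₕ Nₕ²(1 − fₕ)sₕ²/nₕ.
Dept IV: 14545²·(1 − 2579/14545)·23860/2579 = 1.6102074 × 10^9.
Dept II: 5816²·(1 − 1236/5816)·8550/1236 = 1.8426274 × 10^8.
Sum = 1.7944701 × 10^9.

1.794 × 10^9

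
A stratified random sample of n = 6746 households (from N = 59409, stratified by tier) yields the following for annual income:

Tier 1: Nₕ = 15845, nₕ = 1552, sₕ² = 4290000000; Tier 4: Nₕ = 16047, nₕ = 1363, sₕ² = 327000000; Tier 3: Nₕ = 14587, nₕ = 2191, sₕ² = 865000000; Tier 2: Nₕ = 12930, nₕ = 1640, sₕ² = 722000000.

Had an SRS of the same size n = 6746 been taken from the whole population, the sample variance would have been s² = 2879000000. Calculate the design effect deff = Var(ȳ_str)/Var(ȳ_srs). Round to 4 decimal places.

0.6128

Var(ȳ_str) = Σ Wₕ²(1−fₕ)sₕ²/nₕ with Wₕ = Nₕ/59409:
  Tier 1: (15845/59409)²·(1−1552/15845)·4290000000/1552 = 177368.6
  Tier 4: (16047/59409)²·(1−1363/16047)·327000000/1363 = 16017.165
  Tier 3: (14587/59409)²·(1−2191/14587)·865000000/2191 = 20226.316
  Tier 2: (12930/59409)²·(1−1640/12930)·722000000/1640 = 18208.8
  → Var(ȳ_str) = 231820.88.
Var(ȳ_srs) = (1 − 6746/59409)·2879000000/6746 = 378310.75.
deff = 231820.88 / 378310.75 = 0.6128.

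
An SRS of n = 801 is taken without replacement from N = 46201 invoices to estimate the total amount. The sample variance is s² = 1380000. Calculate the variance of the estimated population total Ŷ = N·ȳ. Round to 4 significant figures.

3.614 × 10^12

Var(Ŷ) = N²·Var(ȳ) = N²·(1 − n/N)·s²/n.
f = 801/46201 = 0.01733729; Var(ȳ) = 0.98266271·1380000/801 = 1692.977.
Var(Ŷ) = 46201² · 1692.977 = 3.6137143 × 10^12.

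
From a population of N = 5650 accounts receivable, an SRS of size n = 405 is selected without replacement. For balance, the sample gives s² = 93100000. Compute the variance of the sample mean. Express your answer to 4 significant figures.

213400

Under SRS without replacement, Var(ȳ) = (1 − f)·s²/n with f = n/N = 405/5650 = 0.07168142.
Var(ȳ) = (1 − 0.07168142)·93100000/405 = 0.92831858·229876.54 = 213398.67.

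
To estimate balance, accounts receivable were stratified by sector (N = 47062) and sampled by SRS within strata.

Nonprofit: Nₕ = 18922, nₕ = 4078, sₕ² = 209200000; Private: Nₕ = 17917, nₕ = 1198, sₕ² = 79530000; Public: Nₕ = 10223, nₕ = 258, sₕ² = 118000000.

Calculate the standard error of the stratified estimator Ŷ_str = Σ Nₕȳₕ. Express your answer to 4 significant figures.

Var(Ŷ_str) = Σₕ Nₕ²(1 − fₕ)sₕ²/nₕ.
Nonprofit: 18922²·(1 − 4078/18922)·209200000/4078 = 1.4408954 × 10^13.
Private: 17917²·(1 − 1198/17917)·79530000/1198 = 1.9886106 × 10^13.
Public: 10223²·(1 − 258/10223)·118000000/258 = 4.6592709 × 10^13.
Sum = 8.0887769 × 10^13.
SE = √(8.0887769 × 10^13) = 8.994 × 10^6.

8.994 × 10^6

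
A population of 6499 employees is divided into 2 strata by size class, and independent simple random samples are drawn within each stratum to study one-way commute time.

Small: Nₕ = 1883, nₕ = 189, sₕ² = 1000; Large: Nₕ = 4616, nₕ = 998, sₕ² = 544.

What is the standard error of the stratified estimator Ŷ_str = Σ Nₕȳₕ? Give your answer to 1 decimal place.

Var(Ŷ_str) = Σₕ Nₕ²(1 − fₕ)sₕ²/nₕ.
Small: 1883²·(1 − 189/1883)·1000/189 = 1.6877259 × 10^7.
Large: 4616²·(1 − 998/4616)·544/998 = 9.103381 × 10^6.
Sum = 2.598064 × 10^7.
SE = √(2.598064 × 10^7) = 5097.1.

5097.1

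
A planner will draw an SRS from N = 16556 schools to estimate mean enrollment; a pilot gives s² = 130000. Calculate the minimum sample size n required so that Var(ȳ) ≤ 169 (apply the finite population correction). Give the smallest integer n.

736

Without fpc, n₀ = s²/D = 130000/169 = 769.2308.
With fpc, (1 − n/N)·s²/n ≤ D requires n ≥ n₀/(1 + n₀/N) = 769.2308/(1 + 769.2308/16556) = 735.0774.
Rounding up, n = 736.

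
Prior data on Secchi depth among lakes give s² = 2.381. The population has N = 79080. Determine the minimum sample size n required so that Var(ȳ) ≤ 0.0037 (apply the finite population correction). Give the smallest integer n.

Without fpc, n₀ = s²/D = 2.381/0.0037 = 643.5135.
With fpc, (1 − n/N)·s²/n ≤ D requires n ≥ n₀/(1 + n₀/N) = 643.5135/(1 + 643.5135/79080) = 638.3192.
Rounding up, n = 639.

639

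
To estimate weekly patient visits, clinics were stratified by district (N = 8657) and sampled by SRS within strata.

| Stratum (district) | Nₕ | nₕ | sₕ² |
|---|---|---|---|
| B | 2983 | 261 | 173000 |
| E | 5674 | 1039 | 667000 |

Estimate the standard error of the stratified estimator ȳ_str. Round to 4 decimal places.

17.2363

Var(ȳ_str) = Σₕ Wₕ²(1 − fₕ)sₕ²/nₕ with Wₕ = Nₕ/N, N = 8657.
B: Wₕ = 0.34457664; term = 0.34457664²·(1 − 0.08749581)·173000/261 = 71.814499.
E: Wₕ = 0.65542336; term = 0.65542336²·(1 − 0.18311597)·667000/1039 = 225.27579.
Sum = 297.09029.
SE = √(297.09029) = 17.2363.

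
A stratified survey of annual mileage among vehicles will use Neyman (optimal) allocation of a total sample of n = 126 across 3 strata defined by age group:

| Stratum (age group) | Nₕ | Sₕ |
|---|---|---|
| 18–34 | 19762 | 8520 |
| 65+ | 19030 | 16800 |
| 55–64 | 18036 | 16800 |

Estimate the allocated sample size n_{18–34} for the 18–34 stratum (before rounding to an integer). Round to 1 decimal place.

Neyman allocation: nₕ = n·NₕSₕ / Σⱼ NⱼSⱼ.
Σ NⱼSⱼ = 19762·8520 + 19030·16800 + 18036·16800 = 7.9108104 × 10^8.
n_{18–34} = 126·19762·8520 / (7.9108104 × 10^8) = 26.8.

26.8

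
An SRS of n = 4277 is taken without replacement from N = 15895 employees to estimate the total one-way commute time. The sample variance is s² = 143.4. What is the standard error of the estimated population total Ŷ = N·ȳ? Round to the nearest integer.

Var(Ŷ) = N²·Var(ȳ) = N²·(1 − n/N)·s²/n.
f = 4277/15895 = 0.26907833; Var(ȳ) = 0.73092167·143.4/4277 = 0.024506469.
Var(Ŷ) = 15895² · 0.024506469 = 6.1915845 × 10^6.
SE(Ŷ) = √(6.1915845 × 10^6) = 2488.

2488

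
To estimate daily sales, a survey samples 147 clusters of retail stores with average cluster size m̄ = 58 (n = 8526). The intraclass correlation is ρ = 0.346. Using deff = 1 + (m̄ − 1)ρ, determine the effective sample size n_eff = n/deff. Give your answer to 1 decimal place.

411.4

deff = 1 + (58 − 1)·0.346 = 1 + 19.722 = 20.722.
n_eff = 8526 / 20.722 = 411.4.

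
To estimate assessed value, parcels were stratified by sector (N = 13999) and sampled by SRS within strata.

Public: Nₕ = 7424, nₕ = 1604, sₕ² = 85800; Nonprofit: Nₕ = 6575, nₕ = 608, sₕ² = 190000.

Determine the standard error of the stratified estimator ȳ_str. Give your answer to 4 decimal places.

8.6230

Var(ȳ_str) = Σₕ Wₕ²(1 − fₕ)sₕ²/nₕ with Wₕ = Nₕ/N, N = 13999.
Public: Wₕ = 0.53032359; term = 0.53032359²·(1 − 0.21605603)·85800/1604 = 11.793694.
Nonprofit: Wₕ = 0.46967641; term = 0.46967641²·(1 − 0.09247148)·190000/608 = 62.561592.
Sum = 74.355286.
SE = √(74.355286) = 8.6230.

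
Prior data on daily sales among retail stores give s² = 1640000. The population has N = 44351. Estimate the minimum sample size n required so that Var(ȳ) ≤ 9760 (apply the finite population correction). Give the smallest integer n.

Without fpc, n₀ = s²/D = 1640000/9760 = 168.0328.
With fpc, (1 − n/N)·s²/n ≤ D requires n ≥ n₀/(1 + n₀/N) = 168.0328/(1 + 168.0328/44351) = 167.3986.
Rounding up, n = 168.

168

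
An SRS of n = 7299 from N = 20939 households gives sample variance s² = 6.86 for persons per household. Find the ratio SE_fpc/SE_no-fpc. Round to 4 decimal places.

0.8071

f = n/N = 7299/20939 = 0.34858398.
SE_no-fpc = √(s²/n) = 0.030657051; SE_fpc = √((1−f)s²/n) = 0.024743412.
Ratio = √(1−f) = 0.80710347.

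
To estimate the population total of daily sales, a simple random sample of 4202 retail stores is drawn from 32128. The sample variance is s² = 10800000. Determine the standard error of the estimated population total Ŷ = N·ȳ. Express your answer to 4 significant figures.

1.519 × 10^6

Var(Ŷ) = N²·Var(ȳ) = N²·(1 − n/N)·s²/n.
f = 4202/32128 = 0.13078934; Var(ȳ) = 0.86921066·10800000/4202 = 2234.0493.
Var(Ŷ) = 32128² · 2234.0493 = 2.3060044 × 10^12.
SE(Ŷ) = √(2.3060044 × 10^12) = 1.519 × 10^6.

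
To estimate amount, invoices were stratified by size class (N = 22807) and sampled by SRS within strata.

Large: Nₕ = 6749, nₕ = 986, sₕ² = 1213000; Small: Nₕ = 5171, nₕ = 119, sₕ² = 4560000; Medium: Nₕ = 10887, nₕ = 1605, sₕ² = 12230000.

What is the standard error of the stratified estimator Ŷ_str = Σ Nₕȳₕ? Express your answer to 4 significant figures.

Var(Ŷ_str) = Σₕ Nₕ²(1 − fₕ)sₕ²/nₕ.
Large: 6749²·(1 − 986/6749)·1213000/986 = 4.7848897 × 10^10.
Small: 5171²·(1 − 119/5171)·4560000/119 = 1.00105 × 10^12.
Medium: 10887²·(1 − 1605/10887)·12230000/1605 = 7.7001858 × 10^11.
Sum = 1.8189175 × 10^12.
SE = √(1.8189175 × 10^12) = 1.349 × 10^6.

1.349 × 10^6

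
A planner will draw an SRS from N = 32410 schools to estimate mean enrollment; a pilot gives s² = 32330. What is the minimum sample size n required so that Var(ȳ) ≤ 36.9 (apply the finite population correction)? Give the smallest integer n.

854

Without fpc, n₀ = s²/D = 32330/36.9 = 876.1518.
With fpc, (1 − n/N)·s²/n ≤ D requires n ≥ n₀/(1 + n₀/N) = 876.1518/(1 + 876.1518/32410) = 853.0899.
Rounding up, n = 854.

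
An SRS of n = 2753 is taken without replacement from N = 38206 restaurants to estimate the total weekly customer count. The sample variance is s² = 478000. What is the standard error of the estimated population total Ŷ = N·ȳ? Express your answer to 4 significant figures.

Var(Ŷ) = N²·Var(ȳ) = N²·(1 − n/N)·s²/n.
f = 2753/38206 = 0.07205675; Var(ȳ) = 0.92794325·478000/2753 = 161.11764.
Var(Ŷ) = 38206² · 161.11764 = 2.3518317 × 10^11.
SE(Ŷ) = √(2.3518317 × 10^11) = 485000.

485000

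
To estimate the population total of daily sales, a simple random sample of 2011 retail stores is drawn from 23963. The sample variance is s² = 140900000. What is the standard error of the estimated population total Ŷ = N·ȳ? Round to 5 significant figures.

6.0710 × 10^6

Var(Ŷ) = N²·Var(ȳ) = N²·(1 − n/N)·s²/n.
f = 2011/23963 = 0.08392104; Var(ȳ) = 0.91607896·140900000/2011 = 64184.746.
Var(Ŷ) = 23963² · 64184.746 = 3.6856509 × 10^13.
SE(Ŷ) = √(3.6856509 × 10^13) = 6.0710 × 10^6.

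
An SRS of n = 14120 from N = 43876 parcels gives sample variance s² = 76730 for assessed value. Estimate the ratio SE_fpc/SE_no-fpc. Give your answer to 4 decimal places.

0.8235

f = n/N = 14120/43876 = 0.32181603.
SE_no-fpc = √(s²/n) = 2.3311233; SE_fpc = √((1−f)s²/n) = 1.919725.
Ratio = √(1−f) = 0.82351926.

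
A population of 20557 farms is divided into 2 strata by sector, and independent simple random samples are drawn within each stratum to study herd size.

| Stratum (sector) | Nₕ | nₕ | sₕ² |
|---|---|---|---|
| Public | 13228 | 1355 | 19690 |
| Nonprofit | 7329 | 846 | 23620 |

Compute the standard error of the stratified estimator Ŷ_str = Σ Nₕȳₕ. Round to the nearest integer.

60073

Var(Ŷ_str) = Σₕ Nₕ²(1 − fₕ)sₕ²/nₕ.
Public: 13228²·(1 − 1355/13228)·19690/1355 = 2.2822388 × 10^9.
Nonprofit: 7329²·(1 − 846/7329)·23620/846 = 1.3265703 × 10^9.
Sum = 3.6088091 × 10^9.
SE = √(3.6088091 × 10^9) = 60073.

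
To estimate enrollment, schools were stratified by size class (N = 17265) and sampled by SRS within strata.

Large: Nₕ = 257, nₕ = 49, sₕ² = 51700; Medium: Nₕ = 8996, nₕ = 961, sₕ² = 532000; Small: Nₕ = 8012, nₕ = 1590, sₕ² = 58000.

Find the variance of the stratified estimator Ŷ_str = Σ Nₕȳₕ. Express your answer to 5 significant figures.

4.1948 × 10^10

Var(Ŷ_str) = Σₕ Nₕ²(1 − fₕ)sₕ²/nₕ.
Large: 257²·(1 − 49/257)·51700/49 = 5.6401535 × 10^7.
Medium: 8996²·(1 − 961/8996)·532000/961 = 4.0015069 × 10^10.
Small: 8012²·(1 − 1590/8012)·58000/1590 = 1.8769042 × 10^9.
Sum = 4.1948375 × 10^10.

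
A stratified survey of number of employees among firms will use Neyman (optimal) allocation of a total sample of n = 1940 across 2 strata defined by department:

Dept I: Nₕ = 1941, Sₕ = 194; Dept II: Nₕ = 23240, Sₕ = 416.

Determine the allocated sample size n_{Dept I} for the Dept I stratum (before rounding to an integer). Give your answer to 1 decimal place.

72.7

Neyman allocation: nₕ = n·NₕSₕ / Σⱼ NⱼSⱼ.
Σ NⱼSⱼ = 1941·194 + 23240·416 = 1.0044394 × 10^7.
n_{Dept I} = 1940·1941·194 / (1.0044394 × 10^7) = 72.7.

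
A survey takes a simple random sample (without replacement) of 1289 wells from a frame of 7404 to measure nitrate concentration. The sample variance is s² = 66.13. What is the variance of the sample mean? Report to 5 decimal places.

Under SRS without replacement, Var(ȳ) = (1 − f)·s²/n with f = n/N = 1289/7404 = 0.17409508.
Var(ȳ) = (1 − 0.17409508)·66.13/1289 = 0.82590492·0.051303336 = 0.042371677.

0.04237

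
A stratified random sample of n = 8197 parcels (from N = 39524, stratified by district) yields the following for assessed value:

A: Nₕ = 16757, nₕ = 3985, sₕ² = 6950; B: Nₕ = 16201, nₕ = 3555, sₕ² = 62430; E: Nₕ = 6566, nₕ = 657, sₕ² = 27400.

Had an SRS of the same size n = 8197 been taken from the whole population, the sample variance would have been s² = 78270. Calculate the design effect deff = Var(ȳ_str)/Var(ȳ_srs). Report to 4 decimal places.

Var(ȳ_str) = Σ Wₕ²(1−fₕ)sₕ²/nₕ with Wₕ = Nₕ/39524:
  A: (16757/39524)²·(1−3985/16757)·6950/3985 = 0.23894056
  B: (16201/39524)²·(1−3555/16201)·62430/3555 = 2.3031751
  E: (6566/39524)²·(1−657/6566)·27400/657 = 1.0358057
  → Var(ȳ_str) = 3.5779214.
Var(ȳ_srs) = (1 − 8197/39524)·78270/8197 = 7.5682996.
deff = 3.5779214 / 7.5682996 = 0.4728.

0.4728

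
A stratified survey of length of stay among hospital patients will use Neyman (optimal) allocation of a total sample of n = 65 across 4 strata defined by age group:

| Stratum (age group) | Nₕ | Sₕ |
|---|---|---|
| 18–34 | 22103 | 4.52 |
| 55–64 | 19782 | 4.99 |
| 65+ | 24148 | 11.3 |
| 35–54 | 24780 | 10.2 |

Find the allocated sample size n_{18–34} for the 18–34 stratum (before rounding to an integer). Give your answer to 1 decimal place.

Neyman allocation: nₕ = n·NₕSₕ / Σⱼ NⱼSⱼ.
Σ NⱼSⱼ = 22103·4.52 + 19782·4.99 + 24148·11.3 + 24780·10.2 = 724246.14.
n_{18–34} = 65·22103·4.52 / 724246.14 = 9.0.

9.0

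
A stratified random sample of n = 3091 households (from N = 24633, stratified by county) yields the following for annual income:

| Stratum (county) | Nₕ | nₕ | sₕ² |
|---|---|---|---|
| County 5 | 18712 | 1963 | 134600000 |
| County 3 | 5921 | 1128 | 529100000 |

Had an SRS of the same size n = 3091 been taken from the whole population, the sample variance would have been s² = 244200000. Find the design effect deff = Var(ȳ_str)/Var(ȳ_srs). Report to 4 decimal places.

0.8301

Var(ȳ_str) = Σ Wₕ²(1−fₕ)sₕ²/nₕ with Wₕ = Nₕ/24633:
  County 5: (18712/24633)²·(1−1963/18712)·134600000/1963 = 35415.978
  County 3: (5921/24633)²·(1−1128/5921)·529100000/1128 = 21937.975
  → Var(ȳ_str) = 57353.953.
Var(ȳ_srs) = (1 − 3091/24633)·244200000/3091 = 69090.028.
deff = 57353.953 / 69090.028 = 0.8301.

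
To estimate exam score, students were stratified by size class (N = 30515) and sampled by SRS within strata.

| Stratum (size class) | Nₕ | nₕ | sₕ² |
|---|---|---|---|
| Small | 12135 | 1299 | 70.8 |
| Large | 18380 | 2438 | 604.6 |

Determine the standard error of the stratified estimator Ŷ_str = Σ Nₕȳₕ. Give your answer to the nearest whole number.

Var(Ŷ_str) = Σₕ Nₕ²(1 − fₕ)sₕ²/nₕ.
Small: 12135²·(1 − 1299/12135)·70.8/1299 = 7.1669254 × 10^6.
Large: 18380²·(1 − 2438/18380)·604.6/2438 = 7.2664578 × 10^7.
Sum = 7.9831503 × 10^7.
SE = √(7.9831503 × 10^7) = 8935.

8935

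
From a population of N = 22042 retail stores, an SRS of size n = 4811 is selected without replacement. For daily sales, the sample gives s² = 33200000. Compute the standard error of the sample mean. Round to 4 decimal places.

Under SRS without replacement, Var(ȳ) = (1 − f)·s²/n with f = n/N = 4811/22042 = 0.21826513.
Var(ȳ) = (1 − 0.21826513)·33200000/4811 = 0.78173487·6900.8522 = 5394.6368.
SE(ȳ) = √(5394.6368) = 73.4482.

73.4482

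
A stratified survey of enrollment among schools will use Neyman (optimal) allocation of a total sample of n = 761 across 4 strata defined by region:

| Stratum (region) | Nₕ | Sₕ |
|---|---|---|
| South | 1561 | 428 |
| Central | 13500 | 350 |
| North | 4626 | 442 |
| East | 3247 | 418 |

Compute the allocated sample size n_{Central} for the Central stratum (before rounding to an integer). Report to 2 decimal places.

Neyman allocation: nₕ = n·NₕSₕ / Σⱼ NⱼSⱼ.
Σ NⱼSⱼ = 1561·428 + 13500·350 + 4626·442 + 3247·418 = 8.795046 × 10^6.
n_{Central} = 761·13500·350 / (8.795046 × 10^6) = 408.84.

408.84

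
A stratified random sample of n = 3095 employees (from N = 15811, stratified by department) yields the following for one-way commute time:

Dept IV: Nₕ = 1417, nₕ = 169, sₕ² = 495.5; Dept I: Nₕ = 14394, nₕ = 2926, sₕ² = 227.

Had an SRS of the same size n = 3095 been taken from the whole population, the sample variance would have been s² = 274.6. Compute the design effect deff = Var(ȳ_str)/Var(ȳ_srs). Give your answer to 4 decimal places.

Var(ȳ_str) = Σ Wₕ²(1−fₕ)sₕ²/nₕ with Wₕ = Nₕ/15811:
  Dept IV: (1417/15811)²·(1−169/1417)·495.5/169 = 0.020740667
  Dept I: (14394/15811)²·(1−2926/14394)·227/2926 = 0.051227368
  → Var(ȳ_str) = 0.071968035.
Var(ȳ_srs) = (1 − 3095/15811)·274.6/3095 = 0.071356093.
deff = 0.071968035 / 0.071356093 = 1.0086.

1.0086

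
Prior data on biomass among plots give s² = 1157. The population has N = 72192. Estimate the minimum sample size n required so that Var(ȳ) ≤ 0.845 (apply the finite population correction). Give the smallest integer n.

Without fpc, n₀ = s²/D = 1157/0.845 = 1369.2308.
With fpc, (1 − n/N)·s²/n ≤ D requires n ≥ n₀/(1 + n₀/N) = 1369.2308/(1 + 1369.2308/72192) = 1343.7446.
Rounding up, n = 1344.

1344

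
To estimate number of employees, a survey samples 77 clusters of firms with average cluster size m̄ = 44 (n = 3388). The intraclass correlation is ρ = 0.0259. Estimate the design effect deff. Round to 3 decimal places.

2.114

deff = 1 + (44 − 1)·0.0259 = 1 + 1.1137 = 2.1137.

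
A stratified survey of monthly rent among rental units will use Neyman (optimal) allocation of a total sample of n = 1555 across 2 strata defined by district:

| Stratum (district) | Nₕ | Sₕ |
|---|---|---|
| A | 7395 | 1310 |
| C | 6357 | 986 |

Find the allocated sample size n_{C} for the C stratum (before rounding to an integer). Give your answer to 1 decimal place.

Neyman allocation: nₕ = n·NₕSₕ / Σⱼ NⱼSⱼ.
Σ NⱼSⱼ = 7395·1310 + 6357·986 = 1.5955452 × 10^7.
n_{C} = 1555·6357·986 / (1.5955452 × 10^7) = 610.9.

610.9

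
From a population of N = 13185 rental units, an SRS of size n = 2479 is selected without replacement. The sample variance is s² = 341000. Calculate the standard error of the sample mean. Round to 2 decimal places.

10.57

Under SRS without replacement, Var(ȳ) = (1 − f)·s²/n with f = n/N = 2479/13185 = 0.18801669.
Var(ȳ) = (1 − 0.18801669)·341000/2479 = 0.81198331·137.55547 = 111.69274.
SE(ȳ) = √(111.69274) = 10.57.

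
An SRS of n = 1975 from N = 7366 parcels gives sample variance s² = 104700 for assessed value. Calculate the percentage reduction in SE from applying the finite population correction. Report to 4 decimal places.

14.4502

f = n/N = 1975/7366 = 0.26812381.
SE_no-fpc = √(s²/n) = 7.2809792; SE_fpc = √((1−f)s²/n) = 6.2288604.
Ratio = √(1−f) = 0.85549763. Reduction = 100·(1 − 0.85549763) = 14.4502%.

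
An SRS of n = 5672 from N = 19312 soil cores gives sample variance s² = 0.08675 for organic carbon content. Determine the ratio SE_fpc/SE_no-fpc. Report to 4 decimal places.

f = n/N = 5672/19312 = 0.29370340.
SE_no-fpc = √(s²/n) = 0.0039108092; SE_fpc = √((1−f)s²/n) = 0.0032867009.
Ratio = √(1−f) = 0.84041454.

0.8404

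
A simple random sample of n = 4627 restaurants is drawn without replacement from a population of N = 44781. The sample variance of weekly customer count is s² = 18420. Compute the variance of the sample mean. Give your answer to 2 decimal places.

3.57

Under SRS without replacement, Var(ȳ) = (1 − f)·s²/n with f = n/N = 4627/44781 = 0.10332507.
Var(ȳ) = (1 − 0.10332507)·18420/4627 = 0.89667493·3.9809812 = 3.569646.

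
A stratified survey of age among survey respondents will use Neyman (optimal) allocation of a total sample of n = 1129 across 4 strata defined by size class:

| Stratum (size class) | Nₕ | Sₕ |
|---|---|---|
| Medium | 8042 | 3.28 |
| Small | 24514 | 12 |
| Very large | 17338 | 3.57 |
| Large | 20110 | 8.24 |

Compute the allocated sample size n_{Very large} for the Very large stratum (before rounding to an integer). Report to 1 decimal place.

Neyman allocation: nₕ = n·NₕSₕ / Σⱼ NⱼSⱼ.
Σ NⱼSⱼ = 8042·3.28 + 24514·12 + 17338·3.57 + 20110·8.24 = 548148.82.
n_{Very large} = 1129·17338·3.57 / 548148.82 = 127.5.

127.5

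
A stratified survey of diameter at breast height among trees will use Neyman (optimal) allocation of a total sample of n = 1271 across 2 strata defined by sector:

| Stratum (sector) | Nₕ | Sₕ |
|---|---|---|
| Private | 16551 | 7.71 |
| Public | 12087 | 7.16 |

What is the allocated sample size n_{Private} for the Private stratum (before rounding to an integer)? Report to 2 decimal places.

757.36

Neyman allocation: nₕ = n·NₕSₕ / Σⱼ NⱼSⱼ.
Σ NⱼSⱼ = 16551·7.71 + 12087·7.16 = 214151.13.
n_{Private} = 1271·16551·7.71 / 214151.13 = 757.36.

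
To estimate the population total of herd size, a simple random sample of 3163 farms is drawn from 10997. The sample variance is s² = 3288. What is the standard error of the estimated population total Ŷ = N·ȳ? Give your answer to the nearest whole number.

Var(Ŷ) = N²·Var(ȳ) = N²·(1 − n/N)·s²/n.
f = 3163/10997 = 0.28762390; Var(ȳ) = 0.71237610·3288/3163 = 0.74052881.
Var(Ŷ) = 10997² · 0.74052881 = 8.9555118 × 10^7.
SE(Ŷ) = √(8.9555118 × 10^7) = 9463.

9463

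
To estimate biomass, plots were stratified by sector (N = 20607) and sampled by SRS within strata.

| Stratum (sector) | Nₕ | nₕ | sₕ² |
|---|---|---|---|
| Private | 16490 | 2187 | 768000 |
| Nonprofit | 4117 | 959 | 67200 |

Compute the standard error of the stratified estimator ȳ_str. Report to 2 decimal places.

Var(ȳ_str) = Σₕ Wₕ²(1 − fₕ)sₕ²/nₕ with Wₕ = Nₕ/N, N = 20607.
Private: Wₕ = 0.80021352; term = 0.80021352²·(1 − 0.13262583)·768000/2187 = 195.04314.
Nonprofit: Wₕ = 0.19978648; term = 0.19978648²·(1 − 0.23293660)·67200/959 = 2.1454288.
Sum = 197.18857.
SE = √(197.18857) = 14.04.

14.04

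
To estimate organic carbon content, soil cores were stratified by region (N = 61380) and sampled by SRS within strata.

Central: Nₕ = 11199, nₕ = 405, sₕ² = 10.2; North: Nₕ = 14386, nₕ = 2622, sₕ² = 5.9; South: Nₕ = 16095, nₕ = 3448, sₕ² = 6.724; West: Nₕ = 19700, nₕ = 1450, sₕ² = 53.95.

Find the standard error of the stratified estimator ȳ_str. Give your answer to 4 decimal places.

0.0676

Var(ȳ_str) = Σₕ Wₕ²(1 − fₕ)sₕ²/nₕ with Wₕ = Nₕ/N, N = 61380.
Central: Wₕ = 0.18245357; term = 0.18245357²·(1 − 0.03616394)·10.2/405 = 8.0807755 × 10^-4.
North: Wₕ = 0.23437602; term = 0.23437602²·(1 − 0.18226053)·5.9/2622 = 1.0107893 × 10^-4.
South: Wₕ = 0.26221896; term = 0.26221896²·(1 − 0.21422802)·6.724/3448 = 1.0536228 × 10^-4.
West: Wₕ = 0.32095145; term = 0.32095145²·(1 − 0.07360406)·53.95/1450 = 0.0035505757.
Sum = 0.0045650945.
SE = √(0.0045650945) = 0.0676.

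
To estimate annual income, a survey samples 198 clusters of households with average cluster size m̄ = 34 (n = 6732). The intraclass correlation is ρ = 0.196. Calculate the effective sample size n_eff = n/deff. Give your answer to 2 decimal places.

901.45

deff = 1 + (34 − 1)·0.196 = 1 + 6.468 = 7.468.
n_eff = 6732 / 7.468 = 901.45.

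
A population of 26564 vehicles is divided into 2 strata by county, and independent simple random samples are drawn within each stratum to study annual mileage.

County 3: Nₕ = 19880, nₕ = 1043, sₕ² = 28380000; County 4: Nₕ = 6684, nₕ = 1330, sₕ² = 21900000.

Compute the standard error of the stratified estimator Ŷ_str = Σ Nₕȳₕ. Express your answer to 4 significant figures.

3.283 × 10^6

Var(Ŷ_str) = Σₕ Nₕ²(1 − fₕ)sₕ²/nₕ.
County 3: 19880²·(1 − 1043/19880)·28380000/1043 = 1.0189578 × 10^13.
County 4: 6684²·(1 − 1330/6684)·21900000/1330 = 5.8926043 × 10^11.
Sum = 1.0778838 × 10^13.
SE = √(1.0778838 × 10^13) = 3.283 × 10^6.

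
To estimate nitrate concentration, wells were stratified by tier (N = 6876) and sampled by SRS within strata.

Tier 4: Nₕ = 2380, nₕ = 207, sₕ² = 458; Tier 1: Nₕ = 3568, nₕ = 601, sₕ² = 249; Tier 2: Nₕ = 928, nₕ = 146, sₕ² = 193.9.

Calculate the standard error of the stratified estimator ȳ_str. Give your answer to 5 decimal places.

Var(ȳ_str) = Σₕ Wₕ²(1 − fₕ)sₕ²/nₕ with Wₕ = Nₕ/N, N = 6876.
Tier 4: Wₕ = 0.34613147; term = 0.34613147²·(1 − 0.08697479)·458/207 = 0.24202492.
Tier 1: Wₕ = 0.51890634; term = 0.51890634²·(1 − 0.16844170)·249/601 = 0.092767431.
Tier 2: Wₕ = 0.13496219; term = 0.13496219²·(1 − 0.15732759)·193.9/146 = 0.02038487.
Sum = 0.35517722.
SE = √(0.35517722) = 0.59597.

0.59597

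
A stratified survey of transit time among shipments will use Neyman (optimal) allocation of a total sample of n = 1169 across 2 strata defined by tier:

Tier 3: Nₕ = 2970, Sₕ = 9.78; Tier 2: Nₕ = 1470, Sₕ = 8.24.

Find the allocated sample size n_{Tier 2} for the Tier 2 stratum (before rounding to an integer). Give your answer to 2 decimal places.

Neyman allocation: nₕ = n·NₕSₕ / Σⱼ NⱼSⱼ.
Σ NⱼSⱼ = 2970·9.78 + 1470·8.24 = 41159.4.
n_{Tier 2} = 1169·1470·8.24 / 41159.4 = 344.03.

344.03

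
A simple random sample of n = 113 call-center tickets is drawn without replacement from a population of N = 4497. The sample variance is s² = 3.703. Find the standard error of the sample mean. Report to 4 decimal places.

0.1787

Under SRS without replacement, Var(ȳ) = (1 − f)·s²/n with f = n/N = 113/4497 = 0.02512786.
Var(ȳ) = (1 − 0.02512786)·3.703/113 = 0.97487214·0.032769912 = 0.031946474.
SE(ȳ) = √(0.031946474) = 0.1787.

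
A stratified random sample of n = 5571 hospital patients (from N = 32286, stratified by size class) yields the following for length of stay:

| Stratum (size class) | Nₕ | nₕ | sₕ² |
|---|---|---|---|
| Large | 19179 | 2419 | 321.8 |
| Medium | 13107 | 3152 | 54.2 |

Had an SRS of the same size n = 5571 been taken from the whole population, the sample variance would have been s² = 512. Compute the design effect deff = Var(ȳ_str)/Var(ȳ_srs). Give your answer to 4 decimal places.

Var(ȳ_str) = Σ Wₕ²(1−fₕ)sₕ²/nₕ with Wₕ = Nₕ/32286:
  Large: (19179/32286)²·(1−2419/19179)·321.8/2419 = 0.041022456
  Medium: (13107/32286)²·(1−3152/13107)·54.2/3152 = 0.0021524306
  → Var(ȳ_str) = 0.043174887.
Var(ȳ_srs) = (1 − 5571/32286)·512/5571 = 0.076046239.
deff = 0.043174887 / 0.076046239 = 0.5677.

0.5677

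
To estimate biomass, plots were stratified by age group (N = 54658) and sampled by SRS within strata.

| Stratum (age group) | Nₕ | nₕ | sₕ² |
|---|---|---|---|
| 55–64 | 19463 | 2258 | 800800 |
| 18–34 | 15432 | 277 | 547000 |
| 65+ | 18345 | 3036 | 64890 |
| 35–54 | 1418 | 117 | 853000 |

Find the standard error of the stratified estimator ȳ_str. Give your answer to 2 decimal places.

Var(ȳ_str) = Σₕ Wₕ²(1 − fₕ)sₕ²/nₕ with Wₕ = Nₕ/N, N = 54658.
55–64: Wₕ = 0.35608694; term = 0.35608694²·(1 − 0.11601500)·800800/2258 = 39.751829.
18–34: Wₕ = 0.28233744; term = 0.28233744²·(1 − 0.01794971)·547000/277 = 154.58888.
65+: Wₕ = 0.33563248; term = 0.33563248²·(1 − 0.16549469)·64890/3036 = 2.0092458.
35–54: Wₕ = 0.02594314; term = 0.02594314²·(1 − 0.08251058)·853000/117 = 4.5020387.
Sum = 200.85199.
SE = √(200.85199) = 14.17.

14.17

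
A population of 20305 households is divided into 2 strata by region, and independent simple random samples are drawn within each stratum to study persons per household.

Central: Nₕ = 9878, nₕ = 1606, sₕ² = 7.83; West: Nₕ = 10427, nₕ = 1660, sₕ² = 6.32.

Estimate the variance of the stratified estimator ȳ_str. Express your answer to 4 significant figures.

Var(ȳ_str) = Σₕ Wₕ²(1 − fₕ)sₕ²/nₕ with Wₕ = Nₕ/N, N = 20305.
Central: Wₕ = 0.48648116; term = 0.48648116²·(1 − 0.16258352)·7.83/1606 = 9.6625061 × 10^-4.
West: Wₕ = 0.51351884; term = 0.51351884²·(1 − 0.15920207)·6.32/1660 = 8.4413787 × 10^-4.
Sum = 0.0018103885.

0.001810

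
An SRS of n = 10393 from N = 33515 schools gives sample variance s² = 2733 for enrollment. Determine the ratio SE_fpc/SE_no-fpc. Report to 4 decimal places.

0.8306

f = n/N = 10393/33515 = 0.31009996.
SE_no-fpc = √(s²/n) = 0.51280158; SE_fpc = √((1−f)s²/n) = 0.42593413.
Ratio = √(1−f) = 0.83060222.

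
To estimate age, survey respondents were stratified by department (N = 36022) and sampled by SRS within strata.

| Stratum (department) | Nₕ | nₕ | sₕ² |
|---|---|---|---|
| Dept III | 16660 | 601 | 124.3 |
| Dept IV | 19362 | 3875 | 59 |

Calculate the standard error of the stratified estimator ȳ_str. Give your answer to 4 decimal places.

0.2149

Var(ȳ_str) = Σₕ Wₕ²(1 − fₕ)sₕ²/nₕ with Wₕ = Nₕ/N, N = 36022.
Dept III: Wₕ = 0.46249514; term = 0.46249514²·(1 − 0.03607443)·124.3/601 = 0.042643664.
Dept IV: Wₕ = 0.53750486; term = 0.53750486²·(1 − 0.20013428)·59/3875 = 0.0035185374.
Sum = 0.046162201.
SE = √(0.046162201) = 0.2149.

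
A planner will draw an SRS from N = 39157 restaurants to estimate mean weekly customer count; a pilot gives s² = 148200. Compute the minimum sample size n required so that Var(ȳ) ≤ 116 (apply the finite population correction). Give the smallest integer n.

Without fpc, n₀ = s²/D = 148200/116 = 1277.5862.
With fpc, (1 − n/N)·s²/n ≤ D requires n ≥ n₀/(1 + n₀/N) = 1277.5862/(1 + 1277.5862/39157) = 1237.2191.
Rounding up, n = 1238.

1238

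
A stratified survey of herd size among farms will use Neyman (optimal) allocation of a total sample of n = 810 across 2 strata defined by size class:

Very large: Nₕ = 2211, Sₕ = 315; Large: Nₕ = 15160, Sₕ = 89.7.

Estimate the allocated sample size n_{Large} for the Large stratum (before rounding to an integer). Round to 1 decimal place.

Neyman allocation: nₕ = n·NₕSₕ / Σⱼ NⱼSⱼ.
Σ NⱼSⱼ = 2211·315 + 15160·89.7 = 2.056317 × 10^6.
n_{Large} = 810·15160·89.7 / (2.056317 × 10^6) = 535.7.

535.7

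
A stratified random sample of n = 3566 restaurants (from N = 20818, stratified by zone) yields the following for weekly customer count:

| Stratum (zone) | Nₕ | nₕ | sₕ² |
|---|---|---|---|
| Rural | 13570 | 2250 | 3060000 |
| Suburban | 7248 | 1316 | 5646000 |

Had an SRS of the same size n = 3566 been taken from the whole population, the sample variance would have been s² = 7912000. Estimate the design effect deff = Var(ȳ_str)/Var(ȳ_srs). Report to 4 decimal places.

Var(ȳ_str) = Σ Wₕ²(1−fₕ)sₕ²/nₕ with Wₕ = Nₕ/20818:
  Rural: (13570/20818)²·(1−2250/13570)·3060000/2250 = 482.04455
  Suburban: (7248/20818)²·(1−1316/7248)·5646000/1316 = 425.62419
  → Var(ȳ_str) = 907.66874.
Var(ȳ_srs) = (1 − 3566/20818)·7912000/3566 = 1838.6768.
deff = 907.66874 / 1838.6768 = 0.4937.

0.4937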